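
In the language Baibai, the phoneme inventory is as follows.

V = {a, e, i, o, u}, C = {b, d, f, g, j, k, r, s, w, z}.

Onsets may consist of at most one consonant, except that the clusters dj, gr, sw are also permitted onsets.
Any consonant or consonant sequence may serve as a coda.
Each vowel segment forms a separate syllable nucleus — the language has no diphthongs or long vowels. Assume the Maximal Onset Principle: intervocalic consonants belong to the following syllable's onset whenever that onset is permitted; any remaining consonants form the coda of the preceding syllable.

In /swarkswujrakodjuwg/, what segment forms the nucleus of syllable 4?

The vowels are a, u, a, o, u — 5 nuclei, so 5 syllables.
The fourth nucleus (vowel 4 from the left) is /o/.

o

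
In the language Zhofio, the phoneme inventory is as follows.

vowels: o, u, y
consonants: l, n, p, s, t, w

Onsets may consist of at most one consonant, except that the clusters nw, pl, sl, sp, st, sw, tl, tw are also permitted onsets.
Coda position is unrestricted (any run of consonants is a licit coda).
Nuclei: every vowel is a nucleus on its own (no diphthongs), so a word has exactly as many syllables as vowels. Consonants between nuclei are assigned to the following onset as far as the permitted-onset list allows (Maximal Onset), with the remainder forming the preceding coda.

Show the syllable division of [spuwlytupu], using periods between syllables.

Vowels present: u, y, u, u; each is a nucleus, giving 4 syllables.
Between /u/ (V1) and /y/ (V2): /wl/; trying suffixes from longest down, /l/ is the first permitted one, so coda /w/ | onset /l/.
Between /y/ (V2) and /u/ (V3): /t/ is a single consonant, so it becomes the next onset.
Between /u/ (V3) and /u/ (V4): just /p/ — single C goes to the following onset.

spuw.ly.tu.pu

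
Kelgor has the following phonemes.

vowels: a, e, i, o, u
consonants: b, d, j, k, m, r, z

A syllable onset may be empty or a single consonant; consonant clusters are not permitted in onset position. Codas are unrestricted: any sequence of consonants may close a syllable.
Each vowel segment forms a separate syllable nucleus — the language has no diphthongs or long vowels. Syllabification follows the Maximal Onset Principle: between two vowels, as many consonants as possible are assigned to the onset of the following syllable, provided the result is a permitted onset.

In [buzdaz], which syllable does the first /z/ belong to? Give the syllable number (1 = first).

The vowels are u, a — 2 nuclei, so 2 syllables.
V1 /u/ – V2 /a/: cluster /zd/ — the longest permitted-onset suffix is /d/; onset = /d/, preceding coda = /z/.
Syllabification: buz.daz.
The first /z/ is in the coda of syllable 1 (/buz/).

1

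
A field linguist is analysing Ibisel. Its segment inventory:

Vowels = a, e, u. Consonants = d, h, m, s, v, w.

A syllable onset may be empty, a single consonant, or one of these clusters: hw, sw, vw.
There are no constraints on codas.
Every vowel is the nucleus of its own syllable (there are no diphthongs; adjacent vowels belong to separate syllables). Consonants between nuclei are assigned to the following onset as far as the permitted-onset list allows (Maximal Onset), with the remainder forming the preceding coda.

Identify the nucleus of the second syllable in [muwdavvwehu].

Vowels present: u, a, e, u; each is a nucleus, giving 4 syllables.
The second nucleus (vowel 2 from the left) is /a/.

a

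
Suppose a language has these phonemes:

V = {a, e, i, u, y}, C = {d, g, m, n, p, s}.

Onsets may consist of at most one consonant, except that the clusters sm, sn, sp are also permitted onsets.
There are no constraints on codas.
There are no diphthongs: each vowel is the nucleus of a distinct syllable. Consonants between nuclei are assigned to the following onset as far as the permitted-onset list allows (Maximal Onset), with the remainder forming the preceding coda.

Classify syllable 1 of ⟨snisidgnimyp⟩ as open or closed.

open

The vowels are i, i, i, y — 4 nuclei, so 4 syllables.
σ1/σ2 boundary: /s/ is a single consonant, so it becomes the next onset.
σ2/σ3 boundary: /dgn/; trying suffixes from longest down, /n/ is the first permitted one, so coda /dg/ | onset /n/.
σ3/σ4 boundary: just /m/ — single C goes to the following onset.
So the parse is sni.sidg.ni.myp.
Syllable 1 is /sni/; it ends in its nucleus with no coda, so it is open.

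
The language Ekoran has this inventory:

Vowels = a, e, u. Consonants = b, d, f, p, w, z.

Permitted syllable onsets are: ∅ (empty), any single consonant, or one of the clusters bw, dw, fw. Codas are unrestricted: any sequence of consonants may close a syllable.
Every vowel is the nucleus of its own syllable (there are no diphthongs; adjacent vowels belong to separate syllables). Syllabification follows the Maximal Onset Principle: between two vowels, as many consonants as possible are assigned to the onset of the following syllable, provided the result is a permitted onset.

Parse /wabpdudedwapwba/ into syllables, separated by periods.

The vowels are a, u, e, a, a — 5 nuclei, so 5 syllables.
/a…u/ gap (V1→V2): /bpd/ splits as /bp/ + /d/ (/d/ is the longest suffix that is a licit onset).
/u…e/ gap (V2→V3): /d/ → onset of the next syllable (single consonants are always licit onsets).
/e…a/ gap (V3→V4): cluster /dw/ — /dw/ is itself a permitted onset, so the whole cluster goes right; preceding coda = ∅.
/a…a/ gap (V4→V5): /pwb/ — longest licit onset from the right is /b/, leaving /pw/ as coda.

wabp.du.de.dwapw.ba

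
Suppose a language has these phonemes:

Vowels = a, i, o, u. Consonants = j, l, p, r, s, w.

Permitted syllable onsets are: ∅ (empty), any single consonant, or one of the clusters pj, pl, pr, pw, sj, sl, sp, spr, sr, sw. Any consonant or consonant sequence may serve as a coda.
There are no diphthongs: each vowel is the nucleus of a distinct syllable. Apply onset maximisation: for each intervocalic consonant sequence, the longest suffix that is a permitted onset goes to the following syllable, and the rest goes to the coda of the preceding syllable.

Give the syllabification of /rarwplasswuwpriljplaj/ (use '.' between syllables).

rarw.plas.swuw.prilj.plaj

Vowels present: a, a, u, i, a; each is a nucleus, giving 5 syllables.
σ1/σ2 boundary: /rwpl/ — longest licit onset from the right is /pl/, leaving /rw/ as coda.
σ2/σ3 boundary: cluster /ssw/ — the longest permitted-onset suffix is /sw/; onset = /sw/, preceding coda = /s/.
σ3/σ4 boundary: /wpr/ — longest licit onset from the right is /pr/, leaving /w/ as coda.
σ4/σ5 boundary: /ljpl/; trying suffixes from longest down, /pl/ is the first permitted one, so coda /lj/ | onset /pl/.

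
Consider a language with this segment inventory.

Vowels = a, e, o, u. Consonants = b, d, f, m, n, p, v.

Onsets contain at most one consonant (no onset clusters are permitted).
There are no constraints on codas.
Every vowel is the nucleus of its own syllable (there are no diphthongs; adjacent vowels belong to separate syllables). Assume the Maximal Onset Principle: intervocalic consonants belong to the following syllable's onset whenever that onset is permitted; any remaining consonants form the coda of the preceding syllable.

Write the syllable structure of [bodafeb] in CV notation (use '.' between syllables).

Nuclei (vowels): o, a, e → 3 syllables.
V1 /o/ – V2 /a/: just /d/ — single C goes to the following onset.
V2 /a/ – V3 /e/: just /f/ — single C goes to the following onset.
Putting it together: bo.da.feb.
Mapping each syllable to C/V: /bo/ → CV, /da/ → CV, /feb/ → CVC.

CV.CV.CVC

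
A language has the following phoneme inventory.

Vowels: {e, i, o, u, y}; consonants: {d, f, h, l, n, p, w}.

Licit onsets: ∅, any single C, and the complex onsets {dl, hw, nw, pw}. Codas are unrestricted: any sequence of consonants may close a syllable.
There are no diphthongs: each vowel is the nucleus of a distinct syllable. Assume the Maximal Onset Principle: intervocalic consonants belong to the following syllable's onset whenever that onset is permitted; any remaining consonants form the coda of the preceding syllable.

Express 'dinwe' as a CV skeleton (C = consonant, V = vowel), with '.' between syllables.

The vowels are i, e — 2 nuclei, so 2 syllables.
Between /i/ (V1) and /e/ (V2): cluster /nw/ — /nw/ is itself a permitted onset, so the whole cluster goes right; preceding coda = ∅.
Syllabification: di.nwe.
Mapping each syllable to C/V: /di/ → CV, /nwe/ → CCV.

CV.CCV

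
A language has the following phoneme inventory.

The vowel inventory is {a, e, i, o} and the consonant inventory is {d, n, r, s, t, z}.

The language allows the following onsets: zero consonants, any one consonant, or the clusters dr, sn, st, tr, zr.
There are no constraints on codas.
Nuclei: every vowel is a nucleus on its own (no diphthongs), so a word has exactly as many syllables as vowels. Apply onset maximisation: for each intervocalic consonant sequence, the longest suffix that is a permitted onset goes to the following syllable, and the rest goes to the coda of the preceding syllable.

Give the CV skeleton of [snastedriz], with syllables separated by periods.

The vowels are a, e, i — 3 nuclei, so 3 syllables.
/a…e/ gap (V1→V2): /st/ — entire cluster is a permitted onset → onset /st/, coda ∅.
/e…i/ gap (V2→V3): cluster /dr/ — /dr/ is itself a permitted onset, so the whole cluster goes right; preceding coda = ∅.
Syllabification: sna.ste.driz.
Mapping each syllable to C/V: /sna/ → CCV, /ste/ → CCV, /driz/ → CCVC.

CCV.CCV.CCVC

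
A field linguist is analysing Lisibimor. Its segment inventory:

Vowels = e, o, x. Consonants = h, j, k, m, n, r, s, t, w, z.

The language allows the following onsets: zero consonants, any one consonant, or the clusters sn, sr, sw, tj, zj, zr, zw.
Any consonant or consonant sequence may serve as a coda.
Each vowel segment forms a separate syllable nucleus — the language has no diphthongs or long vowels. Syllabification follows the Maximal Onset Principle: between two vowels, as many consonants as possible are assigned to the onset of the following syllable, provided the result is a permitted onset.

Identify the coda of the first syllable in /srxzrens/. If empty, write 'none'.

none

The vowels are x, e — 2 nuclei, so 2 syllables.
/x…e/ gap (V1→V2): cluster /zr/ — /zr/ is itself a permitted onset, so the whole cluster goes right; preceding coda = ∅.
Putting it together: srx.zrens.
Syllable 1 is /srx/: onset /sr/, nucleus /x/, coda ∅.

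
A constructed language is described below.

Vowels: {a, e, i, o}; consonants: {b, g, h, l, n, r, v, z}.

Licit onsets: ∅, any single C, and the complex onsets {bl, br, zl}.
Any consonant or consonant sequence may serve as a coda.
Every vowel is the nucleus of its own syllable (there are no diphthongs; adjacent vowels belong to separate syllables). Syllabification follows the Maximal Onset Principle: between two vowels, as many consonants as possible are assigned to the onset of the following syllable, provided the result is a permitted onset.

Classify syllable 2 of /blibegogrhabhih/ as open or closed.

The vowels are i, e, o, a, i — 5 nuclei, so 5 syllables.
Between /i/ (V1) and /e/ (V2): just /b/ — single C goes to the following onset.
Between /e/ (V2) and /o/ (V3): /g/ is a single consonant, so it becomes the next onset.
Between /o/ (V3) and /a/ (V4): /grh/; trying suffixes from longest down, /h/ is the first permitted one, so coda /gr/ | onset /h/.
Between /a/ (V4) and /i/ (V5): /bh/ — longest licit onset from the right is /h/, leaving /b/ as coda.
So the parse is bli.be.gogr.hab.hih.
Syllable 2 is /be/; it ends in its nucleus with no coda, so it is open.

open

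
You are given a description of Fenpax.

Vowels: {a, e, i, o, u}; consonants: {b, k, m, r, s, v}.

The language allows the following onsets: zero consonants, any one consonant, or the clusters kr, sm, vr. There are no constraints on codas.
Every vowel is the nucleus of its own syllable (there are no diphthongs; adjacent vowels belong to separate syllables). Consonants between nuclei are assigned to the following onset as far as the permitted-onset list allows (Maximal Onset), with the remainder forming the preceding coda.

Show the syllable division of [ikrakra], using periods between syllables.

Nuclei (vowels): i, a, a → 3 syllables.
/i…a/ gap (V1→V2): /kr/ — entire cluster is a permitted onset → onset /kr/, coda ∅.
/a…a/ gap (V2→V3): cluster /kr/ — /kr/ is itself a permitted onset, so the whole cluster goes right; preceding coda = ∅.

i.kra.kra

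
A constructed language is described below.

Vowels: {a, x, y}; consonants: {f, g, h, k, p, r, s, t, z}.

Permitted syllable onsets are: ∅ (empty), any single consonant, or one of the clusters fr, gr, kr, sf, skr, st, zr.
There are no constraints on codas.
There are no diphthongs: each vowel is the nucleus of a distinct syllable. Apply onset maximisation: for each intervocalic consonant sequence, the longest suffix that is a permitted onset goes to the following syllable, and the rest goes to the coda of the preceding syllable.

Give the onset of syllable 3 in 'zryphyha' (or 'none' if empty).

h

Nuclei (vowels): y, y, a → 3 syllables.
/y…y/ gap (V1→V2): cluster /ph/ — the longest permitted-onset suffix is /h/; onset = /h/, preceding coda = /p/.
/y…a/ gap (V2→V3): just /h/ — single C goes to the following onset.
Syllabification: zryp.hy.ha.
Syllable 3 is /ha/: onset /h/, nucleus /a/, coda ∅.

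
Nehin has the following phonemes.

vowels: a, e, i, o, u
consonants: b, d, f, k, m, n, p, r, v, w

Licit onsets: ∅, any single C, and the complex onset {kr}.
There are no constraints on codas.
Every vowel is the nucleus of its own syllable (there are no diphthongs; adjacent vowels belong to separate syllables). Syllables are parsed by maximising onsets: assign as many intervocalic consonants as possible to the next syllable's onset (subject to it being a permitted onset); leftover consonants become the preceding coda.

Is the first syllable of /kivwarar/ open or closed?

Vowels present: i, a, a; each is a nucleus, giving 3 syllables.
σ1/σ2 boundary: /vw/; trying suffixes from longest down, /w/ is the first permitted one, so coda /v/ | onset /w/.
σ2/σ3 boundary: /r/ is a single consonant, so it becomes the next onset.
Result: kiv.wa.rar.
Syllable 1 is /kiv/ with coda /v/, so it is closed.

closed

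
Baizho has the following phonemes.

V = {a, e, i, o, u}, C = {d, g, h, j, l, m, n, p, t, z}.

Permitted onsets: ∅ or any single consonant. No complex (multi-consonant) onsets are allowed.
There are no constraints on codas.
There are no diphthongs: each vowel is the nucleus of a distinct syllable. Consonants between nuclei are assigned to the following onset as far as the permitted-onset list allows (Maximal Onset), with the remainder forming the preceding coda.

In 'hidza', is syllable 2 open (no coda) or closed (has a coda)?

open

Nuclei (vowels): i, a → 2 syllables.
/i…a/ gap (V1→V2): /dz/ — longest licit onset from the right is /z/, leaving /d/ as coda.
Putting it together: hid.za.
Syllable 2 is /za/; it ends in its nucleus with no coda, so it is open.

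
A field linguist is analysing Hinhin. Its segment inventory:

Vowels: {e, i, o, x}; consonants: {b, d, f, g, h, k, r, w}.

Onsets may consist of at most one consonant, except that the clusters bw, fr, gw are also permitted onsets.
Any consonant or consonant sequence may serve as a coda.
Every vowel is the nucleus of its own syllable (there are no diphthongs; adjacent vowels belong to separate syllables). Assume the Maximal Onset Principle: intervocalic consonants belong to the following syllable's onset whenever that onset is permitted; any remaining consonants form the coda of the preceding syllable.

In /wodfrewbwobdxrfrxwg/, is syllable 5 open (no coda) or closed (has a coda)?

closed

Nuclei (vowels): o, e, o, x, x → 5 syllables.
V1 /o/ – V2 /e/: cluster /dfr/ — the longest permitted-onset suffix is /fr/; onset = /fr/, preceding coda = /d/.
V2 /e/ – V3 /o/: /wbw/ — longest licit onset from the right is /bw/, leaving /w/ as coda.
V3 /o/ – V4 /x/: /bd/; trying suffixes from longest down, /d/ is the first permitted one, so coda /b/ | onset /d/.
V4 /x/ – V5 /x/: /rfr/; trying suffixes from longest down, /fr/ is the first permitted one, so coda /r/ | onset /fr/.
Result: wod.frew.bwob.dxr.frxwg.
Syllable 5 is /frxwg/ with coda /wg/, so it is closed.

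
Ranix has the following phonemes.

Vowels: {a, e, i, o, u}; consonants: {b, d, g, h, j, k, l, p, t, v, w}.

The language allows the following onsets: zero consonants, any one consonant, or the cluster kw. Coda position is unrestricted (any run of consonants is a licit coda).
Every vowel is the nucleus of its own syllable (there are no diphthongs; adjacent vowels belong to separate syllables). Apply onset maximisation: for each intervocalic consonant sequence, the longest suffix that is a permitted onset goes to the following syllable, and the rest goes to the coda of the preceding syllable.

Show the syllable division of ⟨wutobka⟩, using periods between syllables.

Nuclei (vowels): u, o, a → 3 syllables.
/u…o/ gap (V1→V2): just /t/ — single C goes to the following onset.
/o…a/ gap (V2→V3): /bk/ splits as /b/ + /k/ (/k/ is the longest suffix that is a licit onset).

wu.tob.ka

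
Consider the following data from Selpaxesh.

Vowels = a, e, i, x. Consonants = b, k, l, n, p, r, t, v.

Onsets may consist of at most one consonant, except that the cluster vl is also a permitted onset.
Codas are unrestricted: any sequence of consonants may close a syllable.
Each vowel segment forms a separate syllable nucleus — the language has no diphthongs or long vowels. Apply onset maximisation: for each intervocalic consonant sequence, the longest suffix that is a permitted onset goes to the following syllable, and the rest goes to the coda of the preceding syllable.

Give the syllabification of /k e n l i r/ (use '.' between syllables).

The vowels are e, i — 2 nuclei, so 2 syllables.
V1 /e/ – V2 /i/: /nl/ — longest licit onset from the right is /l/, leaving /n/ as coda.

ken.lir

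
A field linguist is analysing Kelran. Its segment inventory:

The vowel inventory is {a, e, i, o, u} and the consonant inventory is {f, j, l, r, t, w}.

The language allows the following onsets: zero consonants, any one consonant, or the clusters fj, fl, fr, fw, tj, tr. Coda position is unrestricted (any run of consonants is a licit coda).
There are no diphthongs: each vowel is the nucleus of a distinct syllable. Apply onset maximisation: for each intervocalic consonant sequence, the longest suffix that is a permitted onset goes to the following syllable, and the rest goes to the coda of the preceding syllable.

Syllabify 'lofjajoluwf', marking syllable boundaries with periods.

The vowels are o, a, o, u — 4 nuclei, so 4 syllables.
/o…a/ gap (V1→V2): /fj/ — entire cluster is a permitted onset → onset /fj/, coda ∅.
/a…o/ gap (V2→V3): /j/ is a single consonant, so it becomes the next onset.
/o…u/ gap (V3→V4): /l/ → onset of the next syllable (single consonants are always licit onsets).

lo.fja.jo.luwf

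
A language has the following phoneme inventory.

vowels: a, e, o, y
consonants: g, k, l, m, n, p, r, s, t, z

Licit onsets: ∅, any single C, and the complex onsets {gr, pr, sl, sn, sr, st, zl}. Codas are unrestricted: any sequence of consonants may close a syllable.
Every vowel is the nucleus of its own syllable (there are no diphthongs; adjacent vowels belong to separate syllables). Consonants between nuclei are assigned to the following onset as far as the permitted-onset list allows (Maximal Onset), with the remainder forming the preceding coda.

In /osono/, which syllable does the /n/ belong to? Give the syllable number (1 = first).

The vowels are o, o, o — 3 nuclei, so 3 syllables.
Between /o/ (V1) and /o/ (V2): just /s/ — single C goes to the following onset.
Between /o/ (V2) and /o/ (V3): just /n/ — single C goes to the following onset.
Result: o.so.no.
The /n/ is in the onset of syllable 3 (/no/).

3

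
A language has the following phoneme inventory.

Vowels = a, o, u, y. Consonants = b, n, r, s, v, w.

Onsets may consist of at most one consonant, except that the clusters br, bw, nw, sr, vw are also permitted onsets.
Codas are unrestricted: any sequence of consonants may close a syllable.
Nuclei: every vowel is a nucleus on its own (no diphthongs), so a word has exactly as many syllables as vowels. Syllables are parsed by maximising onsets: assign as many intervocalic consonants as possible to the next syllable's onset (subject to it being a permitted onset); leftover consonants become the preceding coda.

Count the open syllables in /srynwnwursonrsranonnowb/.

The vowels are y, u, o, a, o, o — 6 nuclei, so 6 syllables.
Between /y/ (V1) and /u/ (V2): /nwnw/ splits as /nw/ + /nw/ (/nw/ is the longest suffix that is a licit onset).
Between /u/ (V2) and /o/ (V3): cluster /rs/ — the longest permitted-onset suffix is /s/; onset = /s/, preceding coda = /r/.
Between /o/ (V3) and /a/ (V4): /nrsr/ — longest licit onset from the right is /sr/, leaving /nr/ as coda.
Between /a/ (V4) and /o/ (V5): /n/ is a single consonant, so it becomes the next onset.
Between /o/ (V5) and /o/ (V6): /nn/ splits as /n/ + /n/ (/n/ is the longest suffix that is a licit onset).
Result: srynw.nwur.sonr.sra.non.nowb.
Classifying each syllable: /srynw/ (closed), /nwur/ (closed), /sonr/ (closed), /sra/ (open), /non/ (closed), /nowb/ (closed).
Open syllables: 1.

1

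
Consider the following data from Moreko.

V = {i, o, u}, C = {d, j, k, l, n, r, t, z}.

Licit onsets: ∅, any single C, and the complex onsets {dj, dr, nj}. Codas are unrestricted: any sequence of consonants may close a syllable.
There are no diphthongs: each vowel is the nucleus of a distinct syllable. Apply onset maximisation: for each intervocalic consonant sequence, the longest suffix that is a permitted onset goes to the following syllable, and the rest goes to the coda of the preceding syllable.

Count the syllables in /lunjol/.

2

The vowels are u, o — 2 nuclei, so 2 syllables.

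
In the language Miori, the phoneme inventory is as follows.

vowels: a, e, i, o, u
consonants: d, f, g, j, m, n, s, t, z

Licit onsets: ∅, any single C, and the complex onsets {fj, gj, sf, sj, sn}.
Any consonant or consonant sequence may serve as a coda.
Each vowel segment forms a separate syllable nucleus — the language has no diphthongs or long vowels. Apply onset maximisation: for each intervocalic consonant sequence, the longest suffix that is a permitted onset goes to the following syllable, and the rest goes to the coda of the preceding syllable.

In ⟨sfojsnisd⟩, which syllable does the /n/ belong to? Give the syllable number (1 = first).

Nuclei (vowels): o, i → 2 syllables.
Between /o/ (V1) and /i/ (V2): cluster /jsn/ — the longest permitted-onset suffix is /sn/; onset = /sn/, preceding coda = /j/.
So the parse is sfoj.snisd.
The /n/ is in the onset of syllable 2 (/snisd/).

2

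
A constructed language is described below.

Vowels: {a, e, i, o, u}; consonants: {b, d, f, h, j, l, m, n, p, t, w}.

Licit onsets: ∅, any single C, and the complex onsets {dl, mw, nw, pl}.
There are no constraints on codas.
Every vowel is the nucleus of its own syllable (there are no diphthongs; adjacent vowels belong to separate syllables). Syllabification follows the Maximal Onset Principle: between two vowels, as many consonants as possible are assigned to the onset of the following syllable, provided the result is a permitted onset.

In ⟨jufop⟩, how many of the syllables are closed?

1

Vowels present: u, o; each is a nucleus, giving 2 syllables.
σ1/σ2 boundary: just /f/ — single C goes to the following onset.
Syllabification: ju.fop.
Classifying each syllable: /ju/ (open), /fop/ (closed).
Closed syllables: 1.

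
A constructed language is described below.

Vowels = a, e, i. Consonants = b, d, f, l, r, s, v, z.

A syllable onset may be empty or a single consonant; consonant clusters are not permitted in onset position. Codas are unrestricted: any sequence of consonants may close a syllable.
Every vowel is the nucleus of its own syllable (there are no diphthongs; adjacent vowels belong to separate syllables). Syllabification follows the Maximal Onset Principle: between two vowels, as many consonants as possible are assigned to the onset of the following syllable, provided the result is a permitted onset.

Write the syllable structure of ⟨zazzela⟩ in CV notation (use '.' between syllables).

CVC.CV.CV

Nuclei (vowels): a, e, a → 3 syllables.
/a…e/ gap (V1→V2): /zz/ splits as /z/ + /z/ (/z/ is the longest suffix that is a licit onset).
/e…a/ gap (V2→V3): /l/ → onset of the next syllable (single consonants are always licit onsets).
Syllabification: zaz.ze.la.
Mapping each syllable to C/V: /zaz/ → CVC, /ze/ → CV, /la/ → CV.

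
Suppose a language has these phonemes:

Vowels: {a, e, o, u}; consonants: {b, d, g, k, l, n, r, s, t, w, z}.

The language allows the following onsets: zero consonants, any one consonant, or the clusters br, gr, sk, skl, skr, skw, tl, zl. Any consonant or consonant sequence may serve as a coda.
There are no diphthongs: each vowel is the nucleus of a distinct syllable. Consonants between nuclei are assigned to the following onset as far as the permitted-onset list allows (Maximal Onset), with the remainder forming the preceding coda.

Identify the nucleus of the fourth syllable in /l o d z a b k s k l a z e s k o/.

The vowels are o, a, a, e, o — 5 nuclei, so 5 syllables.
The fourth nucleus (vowel 4 from the left) is /e/.

e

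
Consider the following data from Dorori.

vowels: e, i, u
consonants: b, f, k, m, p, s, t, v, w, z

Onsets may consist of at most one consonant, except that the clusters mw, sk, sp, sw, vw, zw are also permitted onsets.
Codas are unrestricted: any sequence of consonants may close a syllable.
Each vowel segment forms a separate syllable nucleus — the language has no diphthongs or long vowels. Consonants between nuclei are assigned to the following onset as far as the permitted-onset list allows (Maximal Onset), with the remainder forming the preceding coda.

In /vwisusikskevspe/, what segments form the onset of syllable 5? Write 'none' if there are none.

Vowels present: i, u, i, e, e; each is a nucleus, giving 5 syllables.
V1 /i/ – V2 /u/: /s/ → onset of the next syllable (single consonants are always licit onsets).
V2 /u/ – V3 /i/: just /s/ — single C goes to the following onset.
V3 /i/ – V4 /e/: /ksk/ splits as /k/ + /sk/ (/sk/ is the longest suffix that is a licit onset).
V4 /e/ – V5 /e/: cluster /vsp/ — the longest permitted-onset suffix is /sp/; onset = /sp/, preceding coda = /v/.
So the parse is vwi.su.sik.skev.spe.
Syllable 5 is /spe/: onset /sp/, nucleus /e/, coda ∅.

sp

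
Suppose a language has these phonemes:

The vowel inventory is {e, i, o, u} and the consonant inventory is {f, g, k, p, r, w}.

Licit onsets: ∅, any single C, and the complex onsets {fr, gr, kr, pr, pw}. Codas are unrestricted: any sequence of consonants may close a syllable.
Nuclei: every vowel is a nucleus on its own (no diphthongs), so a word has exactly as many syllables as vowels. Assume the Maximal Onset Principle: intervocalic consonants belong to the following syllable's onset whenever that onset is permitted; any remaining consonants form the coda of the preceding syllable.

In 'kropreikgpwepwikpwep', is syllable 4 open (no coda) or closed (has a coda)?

Nuclei (vowels): o, e, i, e, i, e → 6 syllables.
Between /o/ (V1) and /e/ (V2): /pr/ — entire cluster is a permitted onset → onset /pr/, coda ∅.
Between /e/ (V2) and /i/ (V3): no consonants, so the boundary falls immediately after /e/.
Between /i/ (V3) and /e/ (V4): /kgpw/; trying suffixes from longest down, /pw/ is the first permitted one, so coda /kg/ | onset /pw/.
Between /e/ (V4) and /i/ (V5): /pw/ is a licit onset in full, so it all attaches to the next syllable.
Between /i/ (V5) and /e/ (V6): /kpw/ splits as /k/ + /pw/ (/pw/ is the longest suffix that is a licit onset).
Result: kro.pre.ikg.pwe.pwik.pwep.
Syllable 4 is /pwe/; it ends in its nucleus with no coda, so it is open.

open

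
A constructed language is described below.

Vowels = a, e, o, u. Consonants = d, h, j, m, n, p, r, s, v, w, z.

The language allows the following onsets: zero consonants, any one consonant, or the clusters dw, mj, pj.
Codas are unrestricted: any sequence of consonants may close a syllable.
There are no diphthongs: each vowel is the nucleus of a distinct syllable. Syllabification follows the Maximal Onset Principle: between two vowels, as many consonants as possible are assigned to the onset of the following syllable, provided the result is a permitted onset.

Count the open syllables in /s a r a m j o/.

3

Nuclei (vowels): a, a, o → 3 syllables.
Between /a/ (V1) and /a/ (V2): /r/ is a single consonant, so it becomes the next onset.
Between /a/ (V2) and /o/ (V3): /mj/ — entire cluster is a permitted onset → onset /mj/, coda ∅.
Putting it together: sa.ra.mjo.
Classifying each syllable: /sa/ (open), /ra/ (open), /mjo/ (open).
Open syllables: 3.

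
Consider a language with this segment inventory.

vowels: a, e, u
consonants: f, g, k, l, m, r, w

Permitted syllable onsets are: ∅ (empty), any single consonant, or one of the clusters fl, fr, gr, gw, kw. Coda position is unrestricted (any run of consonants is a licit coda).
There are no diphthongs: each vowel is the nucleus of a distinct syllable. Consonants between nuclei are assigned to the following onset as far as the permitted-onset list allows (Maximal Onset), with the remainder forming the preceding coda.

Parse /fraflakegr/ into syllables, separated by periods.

fra.fla.kegr

Vowels present: a, a, e; each is a nucleus, giving 3 syllables.
σ1/σ2 boundary: cluster /fl/ — /fl/ is itself a permitted onset, so the whole cluster goes right; preceding coda = ∅.
σ2/σ3 boundary: /k/ → onset of the next syllable (single consonants are always licit onsets).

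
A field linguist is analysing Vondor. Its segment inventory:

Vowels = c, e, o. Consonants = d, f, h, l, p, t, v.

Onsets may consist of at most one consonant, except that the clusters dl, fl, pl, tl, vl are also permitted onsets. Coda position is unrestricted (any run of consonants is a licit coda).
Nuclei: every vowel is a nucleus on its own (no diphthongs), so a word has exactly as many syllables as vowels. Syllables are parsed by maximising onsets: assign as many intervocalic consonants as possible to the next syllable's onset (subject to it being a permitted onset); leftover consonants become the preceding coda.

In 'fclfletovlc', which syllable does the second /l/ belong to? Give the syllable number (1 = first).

The vowels are c, e, o, c — 4 nuclei, so 4 syllables.
V1 /c/ – V2 /e/: cluster /lfl/ — the longest permitted-onset suffix is /fl/; onset = /fl/, preceding coda = /l/.
V2 /e/ – V3 /o/: /t/ is a single consonant, so it becomes the next onset.
V3 /o/ – V4 /c/: /vl/ — entire cluster is a permitted onset → onset /vl/, coda ∅.
Syllabification: fcl.fle.to.vlc.
The second /l/ is in the onset of syllable 2 (/fle/).

2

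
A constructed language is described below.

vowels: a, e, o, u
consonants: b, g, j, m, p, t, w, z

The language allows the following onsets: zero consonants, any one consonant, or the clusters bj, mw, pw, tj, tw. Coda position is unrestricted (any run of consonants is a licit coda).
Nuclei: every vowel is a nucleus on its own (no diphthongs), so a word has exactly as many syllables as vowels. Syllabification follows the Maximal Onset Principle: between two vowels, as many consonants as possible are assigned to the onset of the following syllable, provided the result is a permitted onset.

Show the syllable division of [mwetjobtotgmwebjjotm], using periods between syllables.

mwe.tjob.totg.mwebj.jotm

The vowels are e, o, o, e, o — 5 nuclei, so 5 syllables.
σ1/σ2 boundary: /tj/ — entire cluster is a permitted onset → onset /tj/, coda ∅.
σ2/σ3 boundary: /bt/ — longest licit onset from the right is /t/, leaving /b/ as coda.
σ3/σ4 boundary: /tgmw/; trying suffixes from longest down, /mw/ is the first permitted one, so coda /tg/ | onset /mw/.
σ4/σ5 boundary: /bjj/ — longest licit onset from the right is /j/, leaving /bj/ as coda.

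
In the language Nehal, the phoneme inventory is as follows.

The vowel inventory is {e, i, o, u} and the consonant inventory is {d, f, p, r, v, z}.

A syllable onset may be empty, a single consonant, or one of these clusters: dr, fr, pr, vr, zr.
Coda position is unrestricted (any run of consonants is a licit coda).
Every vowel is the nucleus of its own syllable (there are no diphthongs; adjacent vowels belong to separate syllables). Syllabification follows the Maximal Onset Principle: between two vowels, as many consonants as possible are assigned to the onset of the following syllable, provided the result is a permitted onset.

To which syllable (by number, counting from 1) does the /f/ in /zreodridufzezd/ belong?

The vowels are e, o, i, u, e — 5 nuclei, so 5 syllables.
/e…o/ gap (V1→V2): no consonants, so the boundary falls immediately after /e/.
/o…i/ gap (V2→V3): /dr/ is a licit onset in full, so it all attaches to the next syllable.
/i…u/ gap (V3→V4): /d/ → onset of the next syllable (single consonants are always licit onsets).
/u…e/ gap (V4→V5): /fz/ — longest licit onset from the right is /z/, leaving /f/ as coda.
Result: zre.o.dri.duf.zezd.
The /f/ is in the coda of syllable 4 (/duf/).

4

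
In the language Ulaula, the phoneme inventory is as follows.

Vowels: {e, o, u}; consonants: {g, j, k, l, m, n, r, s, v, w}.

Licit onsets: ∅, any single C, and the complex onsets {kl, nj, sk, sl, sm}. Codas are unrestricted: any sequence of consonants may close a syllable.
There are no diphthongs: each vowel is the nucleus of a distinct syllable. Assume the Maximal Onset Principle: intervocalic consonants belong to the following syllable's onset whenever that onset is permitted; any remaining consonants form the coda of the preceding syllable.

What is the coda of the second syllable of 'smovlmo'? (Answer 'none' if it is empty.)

none

Vowels present: o, o; each is a nucleus, giving 2 syllables.
σ1/σ2 boundary: /vlm/ splits as /vl/ + /m/ (/m/ is the longest suffix that is a licit onset).
Syllabification: smovl.mo.
Syllable 2 is /mo/: onset /m/, nucleus /o/, coda ∅.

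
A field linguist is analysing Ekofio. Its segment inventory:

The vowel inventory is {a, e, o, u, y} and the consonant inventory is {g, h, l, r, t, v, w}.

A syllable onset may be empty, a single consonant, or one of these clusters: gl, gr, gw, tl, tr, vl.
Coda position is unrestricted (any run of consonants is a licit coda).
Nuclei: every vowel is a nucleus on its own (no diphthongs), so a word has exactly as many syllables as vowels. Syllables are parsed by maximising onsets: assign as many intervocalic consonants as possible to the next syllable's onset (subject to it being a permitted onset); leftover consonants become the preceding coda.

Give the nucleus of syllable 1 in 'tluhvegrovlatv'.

u

The vowels are u, e, o, a — 4 nuclei, so 4 syllables.
The first nucleus (vowel 1 from the left) is /u/.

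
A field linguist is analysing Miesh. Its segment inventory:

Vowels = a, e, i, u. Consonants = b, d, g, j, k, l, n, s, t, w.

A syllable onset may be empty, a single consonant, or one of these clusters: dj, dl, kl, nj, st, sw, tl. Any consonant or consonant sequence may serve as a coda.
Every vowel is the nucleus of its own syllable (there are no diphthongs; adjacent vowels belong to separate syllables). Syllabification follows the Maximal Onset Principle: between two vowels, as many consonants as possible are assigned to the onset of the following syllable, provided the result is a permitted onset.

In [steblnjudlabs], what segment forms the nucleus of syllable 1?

e

Vowels present: e, u, a; each is a nucleus, giving 3 syllables.
The first nucleus (vowel 1 from the left) is /e/.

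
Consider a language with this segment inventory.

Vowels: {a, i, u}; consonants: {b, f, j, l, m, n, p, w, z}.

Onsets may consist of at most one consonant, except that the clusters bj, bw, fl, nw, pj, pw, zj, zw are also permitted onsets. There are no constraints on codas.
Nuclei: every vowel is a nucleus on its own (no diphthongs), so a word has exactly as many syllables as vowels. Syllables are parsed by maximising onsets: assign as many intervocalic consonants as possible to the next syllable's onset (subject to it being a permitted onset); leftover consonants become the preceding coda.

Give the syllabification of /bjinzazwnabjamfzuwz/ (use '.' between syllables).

bjin.zazw.na.bjamf.zuwz

The vowels are i, a, a, a, u — 5 nuclei, so 5 syllables.
σ1/σ2 boundary: /nz/ — longest licit onset from the right is /z/, leaving /n/ as coda.
σ2/σ3 boundary: /zwn/ — longest licit onset from the right is /n/, leaving /zw/ as coda.
σ3/σ4 boundary: /bj/ — entire cluster is a permitted onset → onset /bj/, coda ∅.
σ4/σ5 boundary: /mfz/ — longest licit onset from the right is /z/, leaving /mf/ as coda.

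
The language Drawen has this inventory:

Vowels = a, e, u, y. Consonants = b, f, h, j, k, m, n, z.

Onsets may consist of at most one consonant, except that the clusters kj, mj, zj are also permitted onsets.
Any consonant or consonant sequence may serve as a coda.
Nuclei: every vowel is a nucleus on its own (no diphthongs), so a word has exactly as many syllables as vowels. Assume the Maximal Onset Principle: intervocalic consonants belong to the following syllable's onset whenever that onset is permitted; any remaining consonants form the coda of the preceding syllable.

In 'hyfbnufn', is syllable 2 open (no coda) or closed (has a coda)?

The vowels are y, u — 2 nuclei, so 2 syllables.
/y…u/ gap (V1→V2): cluster /fbn/ — the longest permitted-onset suffix is /n/; onset = /n/, preceding coda = /fb/.
Result: hyfb.nufn.
Syllable 2 is /nufn/ with coda /fn/, so it is closed.

closed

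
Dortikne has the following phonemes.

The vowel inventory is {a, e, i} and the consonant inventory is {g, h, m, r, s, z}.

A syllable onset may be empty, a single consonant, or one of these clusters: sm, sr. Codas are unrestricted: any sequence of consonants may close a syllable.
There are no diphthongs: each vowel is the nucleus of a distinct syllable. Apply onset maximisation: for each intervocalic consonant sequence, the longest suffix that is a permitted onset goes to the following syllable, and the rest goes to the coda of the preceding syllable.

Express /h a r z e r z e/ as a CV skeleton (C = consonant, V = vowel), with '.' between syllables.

CVC.CVC.CV

Vowels present: a, e, e; each is a nucleus, giving 3 syllables.
/a…e/ gap (V1→V2): /rz/; trying suffixes from longest down, /z/ is the first permitted one, so coda /r/ | onset /z/.
/e…e/ gap (V2→V3): /rz/ — longest licit onset from the right is /z/, leaving /r/ as coda.
Syllabification: har.zer.ze.
Mapping each syllable to C/V: /har/ → CVC, /zer/ → CVC, /ze/ → CV.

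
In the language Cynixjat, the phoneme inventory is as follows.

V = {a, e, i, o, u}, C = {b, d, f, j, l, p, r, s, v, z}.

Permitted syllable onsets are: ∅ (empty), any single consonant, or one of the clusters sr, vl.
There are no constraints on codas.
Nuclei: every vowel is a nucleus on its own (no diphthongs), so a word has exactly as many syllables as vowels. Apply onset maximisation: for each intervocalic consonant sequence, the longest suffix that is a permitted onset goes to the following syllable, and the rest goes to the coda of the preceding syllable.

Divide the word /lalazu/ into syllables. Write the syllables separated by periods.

Nuclei (vowels): a, a, u → 3 syllables.
V1 /a/ – V2 /a/: /l/ is a single consonant, so it becomes the next onset.
V2 /a/ – V3 /u/: just /z/ — single C goes to the following onset.

la.la.zu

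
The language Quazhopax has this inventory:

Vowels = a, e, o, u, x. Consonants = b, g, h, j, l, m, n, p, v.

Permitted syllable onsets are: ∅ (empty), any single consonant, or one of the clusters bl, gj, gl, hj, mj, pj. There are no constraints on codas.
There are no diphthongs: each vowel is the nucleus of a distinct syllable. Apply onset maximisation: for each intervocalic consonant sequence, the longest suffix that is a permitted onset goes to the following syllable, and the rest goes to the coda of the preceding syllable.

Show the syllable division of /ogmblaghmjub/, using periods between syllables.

Nuclei (vowels): o, a, u → 3 syllables.
/o…a/ gap (V1→V2): /gmbl/ splits as /gm/ + /bl/ (/bl/ is the longest suffix that is a licit onset).
/a…u/ gap (V2→V3): /ghmj/; trying suffixes from longest down, /mj/ is the first permitted one, so coda /gh/ | onset /mj/.

ogm.blagh.mjub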